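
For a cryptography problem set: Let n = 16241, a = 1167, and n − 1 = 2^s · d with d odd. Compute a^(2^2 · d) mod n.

n − 1 = 16240 = 2^4 · 1015, so s = 4 and d = 1015.
x_0 = 1167^1015 mod 16241 = 708.
x_1 = 708^2 mod 16241 = 14034.
x_2 = 14034^2 mod 16241 = 14790.

14790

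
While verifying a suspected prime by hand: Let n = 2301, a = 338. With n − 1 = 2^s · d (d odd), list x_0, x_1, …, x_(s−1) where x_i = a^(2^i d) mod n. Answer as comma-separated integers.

n − 1 = 2300 = 2^2 · 575, so s = 2 and d = 575.
x_0 = 338^575 mod 2301 = 689.
x_1 = 689^2 mod 2301 = 715.

689, 715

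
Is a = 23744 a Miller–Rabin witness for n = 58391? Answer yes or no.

no

n − 1 = 58390 = 2^1 · 29195, so s = 1 and d = 29195.
x_0 = 23744^29195 mod 58391 = 58390.
x_0 = 58390 ≡ −1, so 23744 is not a witness.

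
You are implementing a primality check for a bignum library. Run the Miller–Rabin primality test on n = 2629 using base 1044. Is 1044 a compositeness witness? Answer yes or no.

n − 1 = 2628 = 2^2 · 657, so s = 2 and d = 657.
Repeated squaring mod 2629: 1044^1 ≡ 1044, 1044^2 ≡ 1530, 1044^4 ≡ 1090, 1044^8 ≡ 2421, 1044^16 ≡ 1200, 1044^32 ≡ 1937, 1044^64 ≡ 386, 1044^128 ≡ 1772, 1044^256 ≡ 958, 1044^512 ≡ 243.
657 = 512 + 128 + 16 + 1, so 1044^657 ≡ 243·1772·1200·1044 ≡ 1682 (mod 2629).
x_0 = 1044^657 mod 2629 = 1682.
x_0 is neither 1 nor 2628, so continue squaring.
x_1 = 1682^2 mod 2629 = 320.
Reached i = s−1 = 1 without hitting −1: 1044 is a Miller–Rabin witness and 2629 is composite.

yes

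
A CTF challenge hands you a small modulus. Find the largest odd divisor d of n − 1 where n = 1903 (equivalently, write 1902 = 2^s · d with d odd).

Halving: 1902 → 951; 951 is odd.
So 1902 = 2^1 · 951.

951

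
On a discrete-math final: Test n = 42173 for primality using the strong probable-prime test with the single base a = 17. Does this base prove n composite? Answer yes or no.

n − 1 = 42172 = 2^2 · 10543, so s = 2 and d = 10543.
Repeated squaring mod 42173: 17^1 ≡ 17, 17^2 ≡ 289, 17^4 ≡ 41348, 17^8 ≡ 5857, 17^16 ≡ 17800, 17^32 ≡ 36424, 17^64 ≡ 29542, 17^128 ≡ 1702, 17^256 ≡ 29040, 17^512 ≡ 30292, 17^1024 ≡ 5130, 17^2048 ≡ 948, 17^4096 ≡ 13071, 17^8192 ≡ 8218.
10543 = 8192 + 2048 + 256 + 32 + 8 + 4 + 2 + 1, so 17^10543 ≡ 8218·948·29040·36424·5857·41348·289·17 ≡ 12055 (mod 42173).
x_0 = 17^10543 mod 42173 = 12055.
x_0 is neither 1 nor 42172, so continue squaring.
x_1 = 12055^2 mod 42173 = 37040.
Reached i = s−1 = 1 without hitting −1: 17 is a Miller–Rabin witness and 42173 is composite.

yes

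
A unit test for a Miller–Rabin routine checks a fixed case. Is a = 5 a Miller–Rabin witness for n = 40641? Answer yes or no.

n − 1 = 40640 = 2^6 · 635, so s = 6 and d = 635.
Repeated squaring mod 40641: 5^1 ≡ 5, 5^2 ≡ 25, 5^4 ≡ 625, 5^8 ≡ 24856, 5^16 ≡ 36895, 5^32 ≡ 11371, 5^64 ≡ 20620, 5^128 ≡ 38899, 5^256 ≡ 27130, 5^512 ≡ 28390.
635 = 512 + 64 + 32 + 16 + 8 + 2 + 1, so 5^635 ≡ 28390·20620·11371·36895·24856·25·5 ≡ 19028 (mod 40641).
x_0 = 5^635 mod 40641 = 19028.
x_0 is neither 1 nor 40640, so continue squaring.
x_1 = 19028^2 mod 40641 = 34756.
x_2 = 34756^2 mod 40641 = 7093.
x_3 = 7093^2 mod 40641 = 37732.
x_4 = 37732^2 mod 40641 = 8953.
x_5 = 8953^2 mod 40641 = 12157.
Reached i = s−1 = 5 without hitting −1: 5 is a Miller–Rabin witness and 40641 is composite.

yes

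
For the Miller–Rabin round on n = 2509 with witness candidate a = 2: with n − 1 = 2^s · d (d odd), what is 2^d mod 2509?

957

n − 1 = 2508 = 2^2 · 627, so s = 2 and d = 627.
2^627 mod 2509 = 957.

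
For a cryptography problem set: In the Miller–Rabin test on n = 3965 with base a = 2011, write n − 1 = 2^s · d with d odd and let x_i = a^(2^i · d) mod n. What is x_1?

n − 1 = 3964 = 2^2 · 991, so s = 2 and d = 991.
Repeated squaring mod 3965: 2011^1 ≡ 2011, 2011^2 ≡ 3786, 2011^4 ≡ 321, 2011^8 ≡ 3916, 2011^16 ≡ 2401, 2011^32 ≡ 3656, 2011^64 ≡ 321, 2011^128 ≡ 3916, 2011^256 ≡ 2401, 2011^512 ≡ 3656.
991 = 512 + 256 + 128 + 64 + 16 + 8 + 4 + 2 + 1, so 2011^991 ≡ 3656·2401·3916·321·2401·3916·321·3786·2011 ≡ 2076 (mod 3965).
x_0 = 2076.
x_1 = 2076^2 mod 3965 = 3786.

3786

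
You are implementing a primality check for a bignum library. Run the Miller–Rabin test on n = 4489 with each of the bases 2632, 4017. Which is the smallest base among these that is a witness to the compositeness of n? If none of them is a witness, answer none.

n − 1 = 4488 = 2^3 · 561, so s = 3 and d = 561.
Base 2632: x_0 = 2632^561 mod 4489 = 1. x_0 = 1, so 2632 is not a witness.
Base 4017: x_0 = 4017^561 mod 4489 = 4222. x_0 is neither 1 nor 4488, so continue squaring. x_1 = 4222^2 mod 4489 = 3954. x_2 = 3954^2 mod 4489 = 3418. Reached i = s−1 = 2 without hitting −1: 4017 is a Miller–Rabin witness and 4489 is composite.
The smallest witness among the given bases is 4017.

4017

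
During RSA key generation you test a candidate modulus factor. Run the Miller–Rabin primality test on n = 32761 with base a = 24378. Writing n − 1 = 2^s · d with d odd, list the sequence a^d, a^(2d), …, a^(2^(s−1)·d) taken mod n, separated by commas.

30065, 28235, 9051

n − 1 = 32760 = 2^3 · 4095, so s = 3 and d = 4095.
x_0 = 24378^4095 mod 32761 = 30065.
x_1 = 30065^2 mod 32761 = 28235.
x_2 = 28235^2 mod 32761 = 9051.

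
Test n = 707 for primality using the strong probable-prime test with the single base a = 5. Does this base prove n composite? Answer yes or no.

n − 1 = 706 = 2^1 · 353, so s = 1 and d = 353.
x_0 = 5^353 mod 707 = 24.
x_0 ∉ {1, 706} and s = 1, so 5 is a Miller–Rabin witness and 707 is composite.

yes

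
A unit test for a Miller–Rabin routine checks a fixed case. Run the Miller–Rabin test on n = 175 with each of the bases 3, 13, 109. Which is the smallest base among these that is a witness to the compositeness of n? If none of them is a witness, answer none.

n − 1 = 174 = 2^1 · 87, so s = 1 and d = 87.
Base 3: x_0 = 3^87 mod 175 = 62. x_0 ∉ {1, 174} and s = 1, so 3 is a Miller–Rabin witness and 175 is composite.
Base 13: x_0 = 13^87 mod 175 = 167. x_0 ∉ {1, 174} and s = 1, so 13 is a Miller–Rabin witness and 175 is composite.
Base 109: x_0 = 109^87 mod 175 = 169. x_0 ∉ {1, 174} and s = 1, so 109 is a Miller–Rabin witness and 175 is composite.
The smallest witness among the given bases is 3.

3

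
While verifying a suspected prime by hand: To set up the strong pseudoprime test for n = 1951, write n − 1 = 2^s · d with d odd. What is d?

Halving: 1950 → 975; 975 is odd.
So 1950 = 2^1 · 975.

975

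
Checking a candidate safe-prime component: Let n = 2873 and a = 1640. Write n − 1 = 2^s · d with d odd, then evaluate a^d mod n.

1749

n − 1 = 2872 = 2^3 · 359, so s = 3 and d = 359.
Repeated squaring mod 2873: 1640^1 ≡ 1640, 1640^2 ≡ 472, 1640^4 ≡ 1563, 1640^8 ≡ 919, 1640^16 ≡ 2772, 1640^32 ≡ 1582, 1640^64 ≡ 341, 1640^128 ≡ 1361, 1640^256 ≡ 2109.
359 = 256 + 64 + 32 + 4 + 2 + 1, so 1640^359 ≡ 2109·341·1582·1563·472·1640 ≡ 1749 (mod 2873).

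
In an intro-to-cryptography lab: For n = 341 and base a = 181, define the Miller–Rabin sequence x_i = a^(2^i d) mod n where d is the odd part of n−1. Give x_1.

56

n − 1 = 340 = 2^2 · 85, so s = 2 and d = 85.
Repeated squaring mod 341: 181^1 ≡ 181, 181^2 ≡ 25, 181^4 ≡ 284, 181^8 ≡ 180, 181^16 ≡ 5, 181^32 ≡ 25, 181^64 ≡ 284.
85 = 64 + 16 + 4 + 1, so 181^85 ≡ 284·5·284·181 ≡ 243 (mod 341).
x_0 = 243.
x_1 = 243^2 mod 341 = 56.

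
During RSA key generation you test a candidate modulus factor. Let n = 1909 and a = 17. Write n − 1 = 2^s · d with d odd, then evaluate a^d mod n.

n − 1 = 1908 = 2^2 · 477, so s = 2 and d = 477.
17^477 mod 1909 = 590.

590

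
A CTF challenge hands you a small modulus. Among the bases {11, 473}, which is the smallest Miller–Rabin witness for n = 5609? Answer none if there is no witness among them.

n − 1 = 5608 = 2^3 · 701, so s = 3 and d = 701.
Base 11: x_0 = 11^701 mod 5609 = 4697. x_0 is neither 1 nor 5608, so continue squaring. x_1 = 4697^2 mod 5609 = 1612. x_2 = 1612^2 mod 5609 = 1577. Reached i = s−1 = 2 without hitting −1: 11 is a Miller–Rabin witness and 5609 is composite.
Base 473: x_0 = 473^701 mod 5609 = 473. x_0 is neither 1 nor 5608, so continue squaring. x_1 = 473^2 mod 5609 = 4978. x_2 = 4978^2 mod 5609 = 5531. Reached i = s−1 = 2 without hitting −1: 473 is a Miller–Rabin witness and 5609 is composite.
The smallest witness among the given bases is 11.

11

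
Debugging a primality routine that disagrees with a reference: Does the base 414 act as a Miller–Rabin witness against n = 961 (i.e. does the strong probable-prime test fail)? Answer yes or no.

n − 1 = 960 = 2^6 · 15, so s = 6 and d = 15.
x_0 = 414^15 mod 961 = 960.
x_0 = 960 ≡ −1, so 414 is not a witness.

no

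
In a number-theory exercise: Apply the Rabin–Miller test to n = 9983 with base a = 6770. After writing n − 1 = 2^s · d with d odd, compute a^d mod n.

9385

n − 1 = 9982 = 2^1 · 4991, so s = 1 and d = 4991.
6770^4991 mod 9983 = 9385.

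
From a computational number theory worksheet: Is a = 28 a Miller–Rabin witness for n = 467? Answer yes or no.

no

n − 1 = 466 = 2^1 · 233, so s = 1 and d = 233.
x_0 = 28^233 mod 467 = 1.
x_0 = 1, so 28 is not a witness.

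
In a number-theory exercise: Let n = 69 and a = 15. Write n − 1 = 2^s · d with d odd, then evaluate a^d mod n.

33

n − 1 = 68 = 2^2 · 17, so s = 2 and d = 17.
15^17 mod 69 = 33.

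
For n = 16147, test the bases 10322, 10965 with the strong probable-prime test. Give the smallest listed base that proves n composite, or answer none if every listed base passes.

n − 1 = 16146 = 2^1 · 8073, so s = 1 and d = 8073.
Base 10322: x_0 = 10322^8073 mod 16147 = 1766. x_0 ∉ {1, 16146} and s = 1, so 10322 is a Miller–Rabin witness and 16147 is composite.
Base 10965: x_0 = 10965^8073 mod 16147 = 3864. x_0 ∉ {1, 16146} and s = 1, so 10965 is a Miller–Rabin witness and 16147 is composite.
The smallest witness among the given bases is 10322.

10322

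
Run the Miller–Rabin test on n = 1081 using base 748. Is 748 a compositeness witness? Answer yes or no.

yes

n − 1 = 1080 = 2^3 · 135, so s = 3 and d = 135.
x_0 = 748^135 mod 1081 = 716.
x_0 is neither 1 nor 1080, so continue squaring.
x_1 = 716^2 mod 1081 = 262.
x_2 = 262^2 mod 1081 = 541.
Reached i = s−1 = 2 without hitting −1: 748 is a Miller–Rabin witness and 1081 is composite.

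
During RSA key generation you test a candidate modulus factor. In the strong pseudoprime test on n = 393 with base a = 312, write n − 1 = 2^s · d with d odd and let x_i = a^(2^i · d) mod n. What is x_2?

n − 1 = 392 = 2^3 · 49, so s = 3 and d = 49.
x_0 = 312^49 mod 393 = 390.
x_1 = 390^2 mod 393 = 9.
x_2 = 9^2 mod 393 = 81.

81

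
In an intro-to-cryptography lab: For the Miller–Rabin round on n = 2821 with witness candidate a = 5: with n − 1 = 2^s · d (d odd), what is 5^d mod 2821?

n − 1 = 2820 = 2^2 · 705, so s = 2 and d = 705.
Repeated squaring mod 2821: 5^1 ≡ 5, 5^2 ≡ 25, 5^4 ≡ 625, 5^8 ≡ 1327, 5^16 ≡ 625, 5^32 ≡ 1327, 5^64 ≡ 625, 5^128 ≡ 1327, 5^256 ≡ 625, 5^512 ≡ 1327.
705 = 512 + 128 + 64 + 1, so 5^705 ≡ 1327·1327·625·5 ≡ 993 (mod 2821).

993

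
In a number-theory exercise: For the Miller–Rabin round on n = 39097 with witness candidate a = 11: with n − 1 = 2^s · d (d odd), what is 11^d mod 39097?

39096

n − 1 = 39096 = 2^3 · 4887, so s = 3 and d = 4887.
Repeated squaring mod 39097: 11^1 ≡ 11, 11^2 ≡ 121, 11^4 ≡ 14641, 11^8 ≡ 29127, 11^16 ≡ 16326, 11^32 ≡ 14027, 11^64 ≡ 20625, 11^128 ≡ 15265, 11^256 ≡ 2105, 11^512 ≡ 13064, 11^1024 ≡ 9691, 11^2048 ≡ 4487, 11^4096 ≡ 37311.
4887 = 4096 + 512 + 256 + 16 + 4 + 2 + 1, so 11^4887 ≡ 37311·13064·2105·16326·14641·121·11 ≡ 39096 (mod 39097).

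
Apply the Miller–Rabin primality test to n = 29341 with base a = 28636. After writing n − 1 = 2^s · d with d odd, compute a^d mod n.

n − 1 = 29340 = 2^2 · 7335, so s = 2 and d = 7335.
28636^7335 mod 29341 = 1585.

1585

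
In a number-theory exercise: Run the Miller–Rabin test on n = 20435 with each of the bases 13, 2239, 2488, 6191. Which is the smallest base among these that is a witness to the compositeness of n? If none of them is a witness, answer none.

13

n − 1 = 20434 = 2^1 · 10217, so s = 1 and d = 10217.
Base 13: x_0 = 13^10217 mod 20435 = 18713. x_0 ∉ {1, 20434} and s = 1, so 13 is a Miller–Rabin witness and 20435 is composite.
Base 2239: x_0 = 2239^10217 mod 20435 = 2109. x_0 ∉ {1, 20434} and s = 1, so 2239 is a Miller–Rabin witness and 20435 is composite.
Base 2488: x_0 = 2488^10217 mod 20435 = 14898. x_0 ∉ {1, 20434} and s = 1, so 2488 is a Miller–Rabin witness and 20435 is composite.
Base 6191: x_0 = 6191^10217 mod 20435 = 3861. x_0 ∉ {1, 20434} and s = 1, so 6191 is a Miller–Rabin witness and 20435 is composite.
The smallest witness among the given bases is 13.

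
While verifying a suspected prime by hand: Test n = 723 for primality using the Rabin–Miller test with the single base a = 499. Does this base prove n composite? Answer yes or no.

n − 1 = 722 = 2^1 · 361, so s = 1 and d = 361.
x_0 = 499^361 mod 723 = 706.
x_0 ∉ {1, 722} and s = 1, so 499 is a Miller–Rabin witness and 723 is composite.

yes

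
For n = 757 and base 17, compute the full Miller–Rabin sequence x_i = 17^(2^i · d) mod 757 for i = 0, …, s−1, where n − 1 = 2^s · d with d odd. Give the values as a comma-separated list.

1, 1

n − 1 = 756 = 2^2 · 189, so s = 2 and d = 189.
x_0 = 17^189 mod 757 = 1.
x_1 = 1^2 mod 757 = 1.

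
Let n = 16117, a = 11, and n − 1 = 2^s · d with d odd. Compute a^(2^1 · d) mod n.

7396

n − 1 = 16116 = 2^2 · 4029, so s = 2 and d = 4029.
x_0 = 11^4029 mod 16117 = 16031.
x_1 = 16031^2 mod 16117 = 7396.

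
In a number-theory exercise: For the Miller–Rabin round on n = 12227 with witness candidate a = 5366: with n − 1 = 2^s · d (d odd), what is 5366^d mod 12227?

n − 1 = 12226 = 2^1 · 6113, so s = 1 and d = 6113.
Repeated squaring mod 12227: 5366^1 ≡ 5366, 5366^2 ≡ 11598, 5366^4 ≡ 4377, 5366^8 ≡ 10647, 5366^16 ≡ 2092, 5366^32 ≡ 11425, 5366^64 ≡ 7400, 5366^128 ≡ 7494, 5366^256 ≡ 1425, 5366^512 ≡ 943, 5366^1024 ≡ 8905, 5366^2048 ≡ 6930, 5366^4096 ≡ 9471.
6113 = 4096 + 1024 + 512 + 256 + 128 + 64 + 32 + 1, so 5366^6113 ≡ 9471·8905·943·1425·7494·7400·11425·5366 ≡ 1 (mod 12227).

1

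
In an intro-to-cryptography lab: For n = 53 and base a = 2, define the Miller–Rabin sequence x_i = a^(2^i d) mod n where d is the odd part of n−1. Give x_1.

52

n − 1 = 52 = 2^2 · 13, so s = 2 and d = 13.
x_0 = 2^13 mod 53 = 30.
x_1 = 30^2 mod 53 = 52.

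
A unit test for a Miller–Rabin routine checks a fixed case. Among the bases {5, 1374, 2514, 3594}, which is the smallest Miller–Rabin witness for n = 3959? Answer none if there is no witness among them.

n − 1 = 3958 = 2^1 · 1979, so s = 1 and d = 1979.
Base 5: x_0 = 5^1979 mod 3959 = 829. x_0 ∉ {1, 3958} and s = 1, so 5 is a Miller–Rabin witness and 3959 is composite.
Base 1374: x_0 = 1374^1979 mod 3959 = 1791. x_0 ∉ {1, 3958} and s = 1, so 1374 is a Miller–Rabin witness and 3959 is composite.
Base 2514: x_0 = 2514^1979 mod 3959 = 2978. x_0 ∉ {1, 3958} and s = 1, so 2514 is a Miller–Rabin witness and 3959 is composite.
Base 3594: x_0 = 3594^1979 mod 3959 = 3382. x_0 ∉ {1, 3958} and s = 1, so 3594 is a Miller–Rabin witness and 3959 is composite.
The smallest witness among the given bases is 5.

5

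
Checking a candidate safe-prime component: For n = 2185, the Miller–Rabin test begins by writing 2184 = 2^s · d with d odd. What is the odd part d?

Halving: 2184 → 1092 → 546 → 273; 273 is odd.
So 2184 = 2^3 · 273.

273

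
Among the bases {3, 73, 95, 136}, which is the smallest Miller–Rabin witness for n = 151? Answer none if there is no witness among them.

none

n − 1 = 150 = 2^1 · 75, so s = 1 and d = 75.
Base 3: x_0 = 3^75 mod 151 = 150. x_0 = 150 ≡ −1, so 3 is not a witness.
Base 73: x_0 = 73^75 mod 151 = 150. x_0 = 150 ≡ −1, so 73 is not a witness.
Base 95: x_0 = 95^75 mod 151 = 1. x_0 = 1, so 95 is not a witness.
Base 136: x_0 = 136^75 mod 151 = 1. x_0 = 1, so 136 is not a witness.
No listed base is a witness for 151.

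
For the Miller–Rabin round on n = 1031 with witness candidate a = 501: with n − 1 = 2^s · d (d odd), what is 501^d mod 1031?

1030

n − 1 = 1030 = 2^1 · 515, so s = 1 and d = 515.
501^515 mod 1031 = 1030.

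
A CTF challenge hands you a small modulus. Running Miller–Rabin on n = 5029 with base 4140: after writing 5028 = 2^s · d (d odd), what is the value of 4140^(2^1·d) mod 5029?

n − 1 = 5028 = 2^2 · 1257, so s = 2 and d = 1257.
x_0 = 4140^1257 mod 5029 = 3183.
x_1 = 3183^2 mod 5029 = 3083.

3083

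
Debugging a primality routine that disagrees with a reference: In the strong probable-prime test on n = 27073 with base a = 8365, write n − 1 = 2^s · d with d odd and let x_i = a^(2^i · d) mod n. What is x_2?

20365

n − 1 = 27072 = 2^6 · 423, so s = 6 and d = 423.
By repeated squaring, 8365^423 ≡ 2445 (mod 27073).
x_0 = 2445.
x_1 = 2445^2 mod 27073 = 21965.
x_2 = 21965^2 mod 27073 = 20365.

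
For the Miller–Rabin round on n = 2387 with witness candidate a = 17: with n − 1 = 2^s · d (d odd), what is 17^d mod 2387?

1811

n − 1 = 2386 = 2^1 · 1193, so s = 1 and d = 1193.
17^1193 mod 2387 = 1811.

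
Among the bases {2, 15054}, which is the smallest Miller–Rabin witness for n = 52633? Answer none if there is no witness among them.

none

n − 1 = 52632 = 2^3 · 6579, so s = 3 and d = 6579.
Base 2: x_0 = 2^6579 mod 52633 = 1. x_0 = 1, so 2 is not a witness.
Base 15054: x_0 = 15054^6579 mod 52633 = 1. x_0 = 1, so 15054 is not a witness.
No listed base is a witness for 52633.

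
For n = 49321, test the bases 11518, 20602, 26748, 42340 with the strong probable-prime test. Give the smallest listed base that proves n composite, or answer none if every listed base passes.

20602

n − 1 = 49320 = 2^3 · 6165, so s = 3 and d = 6165.
Base 11518: x_0 = 11518^6165 mod 49321 = 49320. x_0 = 49320 ≡ −1, so 11518 is not a witness.
Base 20602: x_0 = 20602^6165 mod 49321 = 776. x_0 is neither 1 nor 49320, so continue squaring. x_1 = 776^2 mod 49321 = 10324. x_2 = 10324^2 mod 49321 = 2295. Reached i = s−1 = 2 without hitting −1: 20602 is a Miller–Rabin witness and 49321 is composite.
Base 26748: x_0 = 26748^6165 mod 49321 = 17576. x_0 is neither 1 nor 49320, so continue squaring. x_1 = 17576^2 mod 49321 = 18353. x_2 = 18353^2 mod 49321 = 19500. Reached i = s−1 = 2 without hitting −1: 26748 is a Miller–Rabin witness and 49321 is composite.
Base 42340: x_0 = 42340^6165 mod 49321 = 24088. x_0 is neither 1 nor 49320, so continue squaring. x_1 = 24088^2 mod 49321 = 19500. x_2 = 19500^2 mod 49321 = 34411. Reached i = s−1 = 2 without hitting −1: 42340 is a Miller–Rabin witness and 49321 is composite.
The smallest witness among the given bases is 20602.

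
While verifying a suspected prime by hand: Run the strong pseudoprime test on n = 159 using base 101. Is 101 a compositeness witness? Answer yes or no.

n − 1 = 158 = 2^1 · 79, so s = 1 and d = 79.
x_0 = 101^79 mod 159 = 5.
x_0 ∉ {1, 158} and s = 1, so 101 is a Miller–Rabin witness and 159 is composite.

yes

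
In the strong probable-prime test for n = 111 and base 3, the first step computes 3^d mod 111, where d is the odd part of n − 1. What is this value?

3

n − 1 = 110 = 2^1 · 55, so s = 1 and d = 55.
3^55 mod 111 = 3.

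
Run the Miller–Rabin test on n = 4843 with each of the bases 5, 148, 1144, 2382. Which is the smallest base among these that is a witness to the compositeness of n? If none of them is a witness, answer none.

n − 1 = 4842 = 2^1 · 2421, so s = 1 and d = 2421.
Base 5: x_0 = 5^2421 mod 4843 = 876. x_0 ∉ {1, 4842} and s = 1, so 5 is a Miller–Rabin witness and 4843 is composite.
Base 148: x_0 = 148^2421 mod 4843 = 3586. x_0 ∉ {1, 4842} and s = 1, so 148 is a Miller–Rabin witness and 4843 is composite.
Base 1144: x_0 = 1144^2421 mod 4843 = 3663. x_0 ∉ {1, 4842} and s = 1, so 1144 is a Miller–Rabin witness and 4843 is composite.
Base 2382: x_0 = 2382^2421 mod 4843 = 1095. x_0 ∉ {1, 4842} and s = 1, so 2382 is a Miller–Rabin witness and 4843 is composite.
The smallest witness among the given bases is 5.

5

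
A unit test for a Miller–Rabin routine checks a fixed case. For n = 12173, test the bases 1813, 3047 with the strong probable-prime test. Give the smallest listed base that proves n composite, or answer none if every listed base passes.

1813

n − 1 = 12172 = 2^2 · 3043, so s = 2 and d = 3043.
Base 1813: x_0 = 1813^3043 mod 12173 = 10878. x_0 is neither 1 nor 12172, so continue squaring. x_1 = 10878^2 mod 12173 = 9324. Reached i = s−1 = 1 without hitting −1: 1813 is a Miller–Rabin witness and 12173 is composite.
Base 3047: x_0 = 3047^3043 mod 12173 = 9200. x_0 is neither 1 nor 12172, so continue squaring. x_1 = 9200^2 mod 12173 = 1131. Reached i = s−1 = 1 without hitting −1: 3047 is a Miller–Rabin witness and 12173 is composite.
The smallest witness among the given bases is 1813.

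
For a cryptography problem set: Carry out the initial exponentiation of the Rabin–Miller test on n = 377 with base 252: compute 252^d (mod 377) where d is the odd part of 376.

372

n − 1 = 376 = 2^3 · 47, so s = 3 and d = 47.
252^47 mod 377 = 372.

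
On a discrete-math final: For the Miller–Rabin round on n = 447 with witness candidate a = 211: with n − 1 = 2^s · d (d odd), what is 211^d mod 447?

385

n − 1 = 446 = 2^1 · 223, so s = 1 and d = 223.
211^223 mod 447 = 385.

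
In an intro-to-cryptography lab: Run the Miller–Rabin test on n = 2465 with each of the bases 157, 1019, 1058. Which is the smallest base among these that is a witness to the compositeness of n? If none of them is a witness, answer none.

n − 1 = 2464 = 2^5 · 77, so s = 5 and d = 77.
Base 157: x_0 = 157^77 mod 2465 = 157. x_0 is neither 1 nor 2464, so continue squaring. x_1 = 157^2 mod 2465 = 2464. x_1 ≡ −1, so 157 is not a witness.
Base 1019: x_0 = 1019^77 mod 2465 = 2464. x_0 = 2464 ≡ −1, so 1019 is not a witness.
Base 1058: x_0 = 1058^77 mod 2465 = 2163. x_0 is neither 1 nor 2464, so continue squaring. x_1 = 2163^2 mod 2465 = 2464. x_1 ≡ −1, so 1058 is not a witness.
No listed base is a witness for 2465.

none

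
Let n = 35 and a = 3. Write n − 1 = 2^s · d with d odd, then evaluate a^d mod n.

33

n − 1 = 34 = 2^1 · 17, so s = 1 and d = 17.
3^17 mod 35 = 33.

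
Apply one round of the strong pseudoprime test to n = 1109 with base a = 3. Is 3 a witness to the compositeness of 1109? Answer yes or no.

n − 1 = 1108 = 2^2 · 277, so s = 2 and d = 277.
x_0 = 3^277 mod 1109 = 755.
x_0 is neither 1 nor 1108, so continue squaring.
x_1 = 755^2 mod 1109 = 1108.
x_1 ≡ −1, so 3 is not a witness.

no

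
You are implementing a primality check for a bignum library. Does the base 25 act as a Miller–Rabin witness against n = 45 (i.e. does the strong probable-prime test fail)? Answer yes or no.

n − 1 = 44 = 2^2 · 11, so s = 2 and d = 11.
By repeated squaring, 25^11 ≡ 40 (mod 45).
x_0 = 25^11 mod 45 = 40.
x_0 is neither 1 nor 44, so continue squaring.
x_1 = 40^2 mod 45 = 25.
Reached i = s−1 = 1 without hitting −1: 25 is a Miller–Rabin witness and 45 is composite.

yes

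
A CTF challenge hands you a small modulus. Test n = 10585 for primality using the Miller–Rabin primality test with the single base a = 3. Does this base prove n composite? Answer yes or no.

n − 1 = 10584 = 2^3 · 1323, so s = 3 and d = 1323.
x_0 = 3^1323 mod 10585 = 8422.
x_0 is neither 1 nor 10584, so continue squaring.
x_1 = 8422^2 mod 10585 = 10584.
x_1 ≡ −1, so 3 is not a witness.

no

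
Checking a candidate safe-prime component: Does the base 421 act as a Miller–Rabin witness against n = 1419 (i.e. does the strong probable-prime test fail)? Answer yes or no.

yes

n − 1 = 1418 = 2^1 · 709, so s = 1 and d = 709.
x_0 = 421^709 mod 1419 = 202.
x_0 ∉ {1, 1418} and s = 1, so 421 is a Miller–Rabin witness and 1419 is composite.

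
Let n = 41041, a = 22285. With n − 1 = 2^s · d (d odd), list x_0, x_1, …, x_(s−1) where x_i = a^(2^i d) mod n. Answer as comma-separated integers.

n − 1 = 41040 = 2^4 · 2565, so s = 4 and d = 2565.
x_0 = 22285^2565 mod 41041 = 4278.
x_1 = 4278^2 mod 41041 = 38039.
x_2 = 38039^2 mod 41041 = 24025.
x_3 = 24025^2 mod 41041 = 1.

4278, 38039, 24025, 1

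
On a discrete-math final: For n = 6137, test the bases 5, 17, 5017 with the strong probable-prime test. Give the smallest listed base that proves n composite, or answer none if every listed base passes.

5

n − 1 = 6136 = 2^3 · 767, so s = 3 and d = 767.
Base 5: x_0 = 5^767 mod 6137 = 4376. x_0 is neither 1 nor 6136, so continue squaring. x_1 = 4376^2 mod 6137 = 1936. x_2 = 1936^2 mod 6137 = 4526. Reached i = s−1 = 2 without hitting −1: 5 is a Miller–Rabin witness and 6137 is composite.
Base 17: x_0 = 17^767 mod 6137 = 5457. x_0 is neither 1 nor 6136, so continue squaring. x_1 = 5457^2 mod 6137 = 2125. x_2 = 2125^2 mod 6137 = 4930. Reached i = s−1 = 2 without hitting −1: 17 is a Miller–Rabin witness and 6137 is composite.
Base 5017: x_0 = 5017^767 mod 6137 = 2984. x_0 is neither 1 nor 6136, so continue squaring. x_1 = 2984^2 mod 6137 = 5606. x_2 = 5606^2 mod 6137 = 5796. Reached i = s−1 = 2 without hitting −1: 5017 is a Miller–Rabin witness and 6137 is composite.
The smallest witness among the given bases is 5.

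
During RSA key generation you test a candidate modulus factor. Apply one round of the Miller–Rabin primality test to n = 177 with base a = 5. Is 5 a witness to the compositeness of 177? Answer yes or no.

yes

n − 1 = 176 = 2^4 · 11, so s = 4 and d = 11.
x_0 = 5^11 mod 177 = 20.
x_0 is neither 1 nor 176, so continue squaring.
x_1 = 20^2 mod 177 = 46.
x_2 = 46^2 mod 177 = 169.
x_3 = 169^2 mod 177 = 64.
Reached i = s−1 = 3 without hitting −1: 5 is a Miller–Rabin witness and 177 is composite.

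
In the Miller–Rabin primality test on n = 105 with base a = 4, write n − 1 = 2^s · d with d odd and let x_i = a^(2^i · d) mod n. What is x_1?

n − 1 = 104 = 2^3 · 13, so s = 3 and d = 13.
x_0 = 4^13 mod 105 = 4.
x_1 = 4^2 mod 105 = 16.

16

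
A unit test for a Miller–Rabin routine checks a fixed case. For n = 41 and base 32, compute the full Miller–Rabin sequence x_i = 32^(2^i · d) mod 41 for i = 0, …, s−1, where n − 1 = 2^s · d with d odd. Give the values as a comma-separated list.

n − 1 = 40 = 2^3 · 5, so s = 3 and d = 5.
x_0 = 32^5 mod 41 = 32.
x_1 = 32^2 mod 41 = 40.
x_2 = 40^2 mod 41 = 1.

32, 40, 1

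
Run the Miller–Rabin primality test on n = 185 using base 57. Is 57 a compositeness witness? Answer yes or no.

n − 1 = 184 = 2^3 · 23, so s = 3 and d = 23.
x_0 = 57^23 mod 185 = 93.
x_0 is neither 1 nor 184, so continue squaring.
x_1 = 93^2 mod 185 = 139.
x_2 = 139^2 mod 185 = 81.
Reached i = s−1 = 2 without hitting −1: 57 is a Miller–Rabin witness and 185 is composite.

yes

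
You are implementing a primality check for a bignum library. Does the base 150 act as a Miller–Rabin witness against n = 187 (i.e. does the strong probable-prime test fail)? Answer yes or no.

yes

n − 1 = 186 = 2^1 · 93, so s = 1 and d = 93.
x_0 = 150^93 mod 187 = 90.
x_0 ∉ {1, 186} and s = 1, so 150 is a Miller–Rabin witness and 187 is composite.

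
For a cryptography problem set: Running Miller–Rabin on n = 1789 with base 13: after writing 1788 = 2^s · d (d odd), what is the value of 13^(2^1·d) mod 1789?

1788

n − 1 = 1788 = 2^2 · 447, so s = 2 and d = 447.
Repeated squaring mod 1789: 13^1 ≡ 13, 13^2 ≡ 169, 13^4 ≡ 1726, 13^8 ≡ 391, 13^16 ≡ 816, 13^32 ≡ 348, 13^64 ≡ 1241, 13^128 ≡ 1541, 13^256 ≡ 678.
447 = 256 + 128 + 32 + 16 + 8 + 4 + 2 + 1, so 13^447 ≡ 678·1541·348·816·391·1726·169·13 ≡ 724 (mod 1789).
x_0 = 724.
x_1 = 724^2 mod 1789 = 1788.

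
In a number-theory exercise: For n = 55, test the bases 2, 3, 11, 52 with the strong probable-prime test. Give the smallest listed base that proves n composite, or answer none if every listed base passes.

2

n − 1 = 54 = 2^1 · 27, so s = 1 and d = 27.
Base 2: x_0 = 2^27 mod 55 = 18. x_0 ∉ {1, 54} and s = 1, so 2 is a Miller–Rabin witness and 55 is composite.
Base 3: x_0 = 3^27 mod 55 = 42. x_0 ∉ {1, 54} and s = 1, so 3 is a Miller–Rabin witness and 55 is composite.
Base 11: x_0 = 11^27 mod 55 = 11. x_0 ∉ {1, 54} and s = 1, so 11 is a Miller–Rabin witness and 55 is composite.
Base 52: x_0 = 52^27 mod 55 = 13. x_0 ∉ {1, 54} and s = 1, so 52 is a Miller–Rabin witness and 55 is composite.
The smallest witness among the given bases is 2.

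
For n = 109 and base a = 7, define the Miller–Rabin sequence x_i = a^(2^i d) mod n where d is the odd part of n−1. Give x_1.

1

n − 1 = 108 = 2^2 · 27, so s = 2 and d = 27.
Repeated squaring mod 109: 7^1 ≡ 7, 7^2 ≡ 49, 7^4 ≡ 3, 7^8 ≡ 9, 7^16 ≡ 81.
27 = 16 + 8 + 2 + 1, so 7^27 ≡ 81·9·49·7 ≡ 1 (mod 109).
x_0 = 1.
x_1 = 1^2 mod 109 = 1.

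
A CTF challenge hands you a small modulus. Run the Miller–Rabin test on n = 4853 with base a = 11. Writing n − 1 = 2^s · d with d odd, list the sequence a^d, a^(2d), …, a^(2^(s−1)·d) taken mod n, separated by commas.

n − 1 = 4852 = 2^2 · 1213, so s = 2 and d = 1213.
x_0 = 11^1213 mod 4853 = 1975.
x_1 = 1975^2 mod 4853 = 3666.

1975, 3666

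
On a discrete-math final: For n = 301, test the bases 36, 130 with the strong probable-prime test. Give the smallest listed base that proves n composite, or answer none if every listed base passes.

n − 1 = 300 = 2^2 · 75, so s = 2 and d = 75.
Base 36: x_0 = 36^75 mod 301 = 1. x_0 = 1, so 36 is not a witness.
Base 130: x_0 = 130^75 mod 301 = 1. x_0 = 1, so 130 is not a witness.
No listed base is a witness for 301.

none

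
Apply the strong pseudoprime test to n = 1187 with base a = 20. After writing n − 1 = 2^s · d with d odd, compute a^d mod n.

n − 1 = 1186 = 2^1 · 593, so s = 1 and d = 593.
Repeated squaring mod 1187: 20^1 ≡ 20, 20^2 ≡ 400, 20^4 ≡ 942, 20^8 ≡ 675, 20^16 ≡ 1004, 20^32 ≡ 253, 20^64 ≡ 1098, 20^128 ≡ 799, 20^256 ≡ 982, 20^512 ≡ 480.
593 = 512 + 64 + 16 + 1, so 20^593 ≡ 480·1098·1004·20 ≡ 1186 (mod 1187).

1186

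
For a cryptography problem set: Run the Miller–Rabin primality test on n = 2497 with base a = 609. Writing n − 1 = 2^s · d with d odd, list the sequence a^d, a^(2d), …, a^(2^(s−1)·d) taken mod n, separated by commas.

n − 1 = 2496 = 2^6 · 39, so s = 6 and d = 39.
x_0 = 609^39 mod 2497 = 311.
x_1 = 311^2 mod 2497 = 1835.
x_2 = 1835^2 mod 2497 = 1269.
x_3 = 1269^2 mod 2497 = 2293.
x_4 = 2293^2 mod 2497 = 1664.
x_5 = 1664^2 mod 2497 = 2220.

311, 1835, 1269, 2293, 1664, 2220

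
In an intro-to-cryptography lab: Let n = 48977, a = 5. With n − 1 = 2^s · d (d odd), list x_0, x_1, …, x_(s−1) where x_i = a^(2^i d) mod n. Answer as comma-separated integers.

n − 1 = 48976 = 2^4 · 3061, so s = 4 and d = 3061.
x_0 = 5^3061 mod 48977 = 36037.
x_1 = 36037^2 mod 48977 = 40214.
x_2 = 40214^2 mod 48977 = 43210.
x_3 = 43210^2 mod 48977 = 2906.

36037, 40214, 43210, 2906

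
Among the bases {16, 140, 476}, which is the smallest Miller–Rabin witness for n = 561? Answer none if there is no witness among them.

n − 1 = 560 = 2^4 · 35, so s = 4 and d = 35.
Base 16: x_0 = 16^35 mod 561 = 67. x_0 is neither 1 nor 560, so continue squaring. x_1 = 67^2 mod 561 = 1. x_1 = 1 but x_0 ≠ ±1, a nontrivial square root of 1 — 16 is a witness and 561 is composite.
Base 140: x_0 = 140^35 mod 561 = 98. x_0 is neither 1 nor 560, so continue squaring. x_1 = 98^2 mod 561 = 67. x_2 = 67^2 mod 561 = 1. x_2 = 1 but x_1 ≠ ±1, a nontrivial square root of 1 — 140 is a witness and 561 is composite.
Base 476: x_0 = 476^35 mod 561 = 221. x_0 is neither 1 nor 560, so continue squaring. x_1 = 221^2 mod 561 = 34. x_2 = 34^2 mod 561 = 34. x_3 = 34^2 mod 561 = 34. Reached i = s−1 = 3 without hitting −1: 476 is a Miller–Rabin witness and 561 is composite.
The smallest witness among the given bases is 16.

16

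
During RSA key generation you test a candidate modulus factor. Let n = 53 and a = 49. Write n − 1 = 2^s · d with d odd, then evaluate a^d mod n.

1

n − 1 = 52 = 2^2 · 13, so s = 2 and d = 13.
49^13 mod 53 = 1.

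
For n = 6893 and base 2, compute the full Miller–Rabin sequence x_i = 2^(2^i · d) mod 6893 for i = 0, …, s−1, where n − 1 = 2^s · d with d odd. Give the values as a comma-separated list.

6326, 4411

n − 1 = 6892 = 2^2 · 1723, so s = 2 and d = 1723.
x_0 = 2^1723 mod 6893 = 6326.
x_1 = 6326^2 mod 6893 = 4411.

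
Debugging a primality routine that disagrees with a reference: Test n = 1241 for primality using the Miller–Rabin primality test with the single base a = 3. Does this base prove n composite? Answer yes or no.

yes

n − 1 = 1240 = 2^3 · 155, so s = 3 and d = 155.
x_0 = 3^155 mod 1241 = 925.
x_0 is neither 1 nor 1240, so continue squaring.
x_1 = 925^2 mod 1241 = 576.
x_2 = 576^2 mod 1241 = 429.
Reached i = s−1 = 2 without hitting −1: 3 is a Miller–Rabin witness and 1241 is composite.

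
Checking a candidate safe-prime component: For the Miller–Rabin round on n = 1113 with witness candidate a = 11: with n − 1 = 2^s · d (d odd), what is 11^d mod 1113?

n − 1 = 1112 = 2^3 · 139, so s = 3 and d = 139.
11^139 mod 1113 = 746.

746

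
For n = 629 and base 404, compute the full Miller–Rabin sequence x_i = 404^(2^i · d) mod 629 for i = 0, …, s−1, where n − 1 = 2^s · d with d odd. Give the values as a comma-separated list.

81, 271

n − 1 = 628 = 2^2 · 157, so s = 2 and d = 157.
x_0 = 404^157 mod 629 = 81.
x_1 = 81^2 mod 629 = 271.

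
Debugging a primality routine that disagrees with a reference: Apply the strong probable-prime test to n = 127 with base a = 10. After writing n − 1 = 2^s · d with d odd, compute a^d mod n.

n − 1 = 126 = 2^1 · 63, so s = 1 and d = 63.
10^63 mod 127 = 126.

126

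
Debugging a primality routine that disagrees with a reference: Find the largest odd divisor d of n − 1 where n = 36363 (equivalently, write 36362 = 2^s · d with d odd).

Halving: 36362 → 18181; 18181 is odd.
So 36362 = 2^1 · 18181.

18181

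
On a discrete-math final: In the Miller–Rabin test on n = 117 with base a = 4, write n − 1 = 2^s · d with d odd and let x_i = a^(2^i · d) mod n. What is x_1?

n − 1 = 116 = 2^2 · 29, so s = 2 and d = 29.
x_0 = 4^29 mod 117 = 88.
x_1 = 88^2 mod 117 = 22.

22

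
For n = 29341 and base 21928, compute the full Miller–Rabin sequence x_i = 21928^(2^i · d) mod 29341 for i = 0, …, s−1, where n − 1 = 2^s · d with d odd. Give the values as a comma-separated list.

n − 1 = 29340 = 2^2 · 7335, so s = 2 and d = 7335.
x_0 = 21928^7335 mod 29341 = 1819.
x_1 = 1819^2 mod 29341 = 22569.

1819, 22569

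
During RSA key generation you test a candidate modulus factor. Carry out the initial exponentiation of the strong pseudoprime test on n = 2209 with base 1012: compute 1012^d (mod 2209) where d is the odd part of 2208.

1082

n − 1 = 2208 = 2^5 · 69, so s = 5 and d = 69.
1012^69 mod 2209 = 1082.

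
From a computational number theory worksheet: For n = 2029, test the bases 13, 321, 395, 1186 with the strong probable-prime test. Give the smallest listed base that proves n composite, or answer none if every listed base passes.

n − 1 = 2028 = 2^2 · 507, so s = 2 and d = 507.
Base 13: x_0 = 13^507 mod 2029 = 1. x_0 = 1, so 13 is not a witness.
Base 321: x_0 = 321^507 mod 2029 = 1037. x_0 is neither 1 nor 2028, so continue squaring. x_1 = 1037^2 mod 2029 = 2028. x_1 ≡ −1, so 321 is not a witness.
Base 395: x_0 = 395^507 mod 2029 = 992. x_0 is neither 1 nor 2028, so continue squaring. x_1 = 992^2 mod 2029 = 2028. x_1 ≡ −1, so 395 is not a witness.
Base 1186: x_0 = 1186^507 mod 2029 = 2028. x_0 = 2028 ≡ −1, so 1186 is not a witness.
No listed base is a witness for 2029.

none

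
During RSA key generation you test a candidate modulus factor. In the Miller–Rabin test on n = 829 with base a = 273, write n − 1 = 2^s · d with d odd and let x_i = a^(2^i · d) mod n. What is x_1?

n − 1 = 828 = 2^2 · 207, so s = 2 and d = 207.
x_0 = 273^207 mod 829 = 246.
x_1 = 246^2 mod 829 = 828.

828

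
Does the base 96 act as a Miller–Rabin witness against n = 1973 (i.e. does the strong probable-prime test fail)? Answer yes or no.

no

n − 1 = 1972 = 2^2 · 493, so s = 2 and d = 493.
x_0 = 96^493 mod 1973 = 1972.
x_0 = 1972 ≡ −1, so 96 is not a witness.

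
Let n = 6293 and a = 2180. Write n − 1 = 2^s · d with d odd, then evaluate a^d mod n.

n − 1 = 6292 = 2^2 · 1573, so s = 2 and d = 1573.
2180^1573 mod 6293 = 5155.

5155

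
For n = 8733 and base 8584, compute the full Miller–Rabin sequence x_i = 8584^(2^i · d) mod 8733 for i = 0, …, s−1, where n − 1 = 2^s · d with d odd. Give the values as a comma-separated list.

n − 1 = 8732 = 2^2 · 2183, so s = 2 and d = 2183.
x_0 = 8584^2183 mod 8733 = 7285.
x_1 = 7285^2 mod 8733 = 784.

7285, 784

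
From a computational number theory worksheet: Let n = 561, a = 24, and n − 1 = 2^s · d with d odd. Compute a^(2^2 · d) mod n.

540

n − 1 = 560 = 2^4 · 35, so s = 4 and d = 35.
x_0 = 24^35 mod 561 = 54.
x_1 = 54^2 mod 561 = 111.
x_2 = 111^2 mod 561 = 540.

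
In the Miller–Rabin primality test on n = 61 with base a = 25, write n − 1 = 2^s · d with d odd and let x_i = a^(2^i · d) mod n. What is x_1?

1

n − 1 = 60 = 2^2 · 15, so s = 2 and d = 15.
Repeated squaring mod 61: 25^1 ≡ 25, 25^2 ≡ 15, 25^4 ≡ 42, 25^8 ≡ 56.
15 = 8 + 4 + 2 + 1, so 25^15 ≡ 56·42·15·25 ≡ 1 (mod 61).
x_0 = 1.
x_1 = 1^2 mod 61 = 1.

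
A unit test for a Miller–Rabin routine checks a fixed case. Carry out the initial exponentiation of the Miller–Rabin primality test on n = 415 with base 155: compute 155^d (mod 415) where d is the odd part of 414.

n − 1 = 414 = 2^1 · 207, so s = 1 and d = 207.
Repeated squaring mod 415: 155^1 ≡ 155, 155^2 ≡ 370, 155^4 ≡ 365, 155^8 ≡ 10, 155^16 ≡ 100, 155^32 ≡ 40, 155^64 ≡ 355, 155^128 ≡ 280.
207 = 128 + 64 + 8 + 4 + 2 + 1, so 155^207 ≡ 280·355·10·365·370·155 ≡ 45 (mod 415).

45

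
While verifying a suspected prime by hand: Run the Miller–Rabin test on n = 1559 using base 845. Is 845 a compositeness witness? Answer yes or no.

n − 1 = 1558 = 2^1 · 779, so s = 1 and d = 779.
x_0 = 845^779 mod 1559 = 1.
x_0 = 1, so 845 is not a witness.

no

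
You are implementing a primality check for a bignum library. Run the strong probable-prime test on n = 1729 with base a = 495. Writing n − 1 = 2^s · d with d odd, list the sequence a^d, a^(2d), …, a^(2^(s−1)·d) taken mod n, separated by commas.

1483, 1, 1, 1, 1, 1

n − 1 = 1728 = 2^6 · 27, so s = 6 and d = 27.
x_0 = 495^27 mod 1729 = 1483.
x_1 = 1483^2 mod 1729 = 1.
x_2 = 1^2 mod 1729 = 1.
x_3 = 1^2 mod 1729 = 1.
x_4 = 1^2 mod 1729 = 1.
x_5 = 1^2 mod 1729 = 1.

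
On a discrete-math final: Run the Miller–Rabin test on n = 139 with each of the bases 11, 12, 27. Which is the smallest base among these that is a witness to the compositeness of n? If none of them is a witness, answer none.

n − 1 = 138 = 2^1 · 69, so s = 1 and d = 69.
Base 11: x_0 = 11^69 mod 139 = 1. x_0 = 1, so 11 is not a witness.
Base 12: x_0 = 12^69 mod 139 = 138. x_0 = 138 ≡ −1, so 12 is not a witness.
Base 27: x_0 = 27^69 mod 139 = 138. x_0 = 138 ≡ −1, so 27 is not a witness.
No listed base is a witness for 139.

none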